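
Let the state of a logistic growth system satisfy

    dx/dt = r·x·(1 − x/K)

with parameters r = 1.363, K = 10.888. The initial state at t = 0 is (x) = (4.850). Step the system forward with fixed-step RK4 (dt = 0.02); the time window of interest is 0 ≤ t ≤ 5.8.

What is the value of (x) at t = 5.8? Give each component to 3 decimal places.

t=0.000: state=(4.850)
step 1 (dt=0.02): k1=(3.666), k2=(3.671), k3=(3.671), k4=(3.676); state += dt/6·(k1+2k2+2k3+k4)
t=0.020: state=(4.923)
t=0.040: state=(4.997)
t=0.060: state=(5.071)
continuing one RK4 step at a time; state shown every 10 steps (Δt=0.2):
t=0.200: state=(5.590)
t=0.400: state=(6.324)
t=0.600: state=(7.027)
t=0.800: state=(7.676)
t=1.000: state=(8.257)
t=1.200: state=(8.763)
t=1.400: state=(9.191)
t=1.600: state=(9.546)
t=1.800: state=(9.835)
t=2.000: state=(10.067)
t=2.200: state=(10.252)
t=2.400: state=(10.397)
t=2.600: state=(10.510)
t=2.800: state=(10.598)
t=3.000: state=(10.666)
t=3.200: state=(10.718)
t=3.400: state=(10.758)
t=3.600: state=(10.789)
t=3.800: state=(10.812)
t=4.000: state=(10.830)
t=4.200: state=(10.844)
t=4.400: state=(10.854)
t=4.600: state=(10.862)
t=4.800: state=(10.869)
t=5.000: state=(10.873)
t=5.200: state=(10.877)
t=5.400: state=(10.879)
t=5.600: state=(10.881)
t=5.800: state=(10.883)

(x) = (10.883)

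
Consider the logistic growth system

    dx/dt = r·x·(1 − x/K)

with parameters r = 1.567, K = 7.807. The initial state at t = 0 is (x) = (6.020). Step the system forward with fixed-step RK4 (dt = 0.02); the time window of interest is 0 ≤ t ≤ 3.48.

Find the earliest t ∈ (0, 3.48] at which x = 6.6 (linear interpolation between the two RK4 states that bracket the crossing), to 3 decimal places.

t = 0.309

t=0.000: state=(6.020)
step 1 (dt=0.02): k1=(2.159), k2=(2.141), k3=(2.141), k4=(2.123); state += dt/6·(k1+2k2+2k3+k4)
t=0.020: state=(6.063)
t=0.040: state=(6.105)
t=0.060: state=(6.146)
continuing one RK4 step at a time; state shown every 10 steps (Δt=0.2):
t=0.200: state=(6.415)
t=0.300: state=(6.585)
next step: t=0.320: state=(6.617) — x has crossed 6.6
linear interpolation between t=0.300 (6.58535) and t=0.320 (6.61730) → t≈0.309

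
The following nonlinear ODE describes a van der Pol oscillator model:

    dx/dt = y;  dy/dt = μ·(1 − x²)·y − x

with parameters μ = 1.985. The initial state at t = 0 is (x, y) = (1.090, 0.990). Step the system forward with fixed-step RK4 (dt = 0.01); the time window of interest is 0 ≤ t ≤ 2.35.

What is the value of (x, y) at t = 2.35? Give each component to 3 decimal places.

(x, y) = (-0.655, -3.575)

t=0.000: state=(1.090, 0.990)
step 1 (dt=0.01): k1=(0.990, -1.460), k2=(0.983, -1.483), k3=(0.983, -1.483), k4=(0.975, -1.506); state += dt/6·(k1+2k2+2k3+k4)
t=0.010: state=(1.100, 0.975)
t=0.020: state=(1.110, 0.960)
t=0.030: state=(1.119, 0.944)
continuing one RK4 step at a time; state shown every 10 steps (Δt=0.1):
t=0.100: state=(1.181, 0.824)
t=0.200: state=(1.254, 0.632)
t=0.300: state=(1.307, 0.436)
t=0.400: state=(1.342, 0.252)
t=0.500: state=(1.358, 0.089)
t=0.600: state=(1.360, -0.050)
t=0.700: state=(1.349, -0.167)
t=0.800: state=(1.327, -0.267)
t=0.900: state=(1.296, -0.353)
t=1.000: state=(1.257, -0.432)
t=1.100: state=(1.210, -0.507)
t=1.200: state=(1.156, -0.582)
t=1.300: state=(1.094, -0.662)
t=1.400: state=(1.023, -0.751)
t=1.500: state=(0.943, -0.854)
t=1.600: state=(0.851, -0.980)
t=1.700: state=(0.746, -1.135)
t=1.800: state=(0.623, -1.333)
t=1.900: state=(0.477, -1.589)
t=2.000: state=(0.303, -1.922)
t=2.100: state=(0.090, -2.346)
t=2.200: state=(-0.170, -2.854)
t=2.300: state=(-0.481, -3.370)
t=2.350: state=(-0.655, -3.575)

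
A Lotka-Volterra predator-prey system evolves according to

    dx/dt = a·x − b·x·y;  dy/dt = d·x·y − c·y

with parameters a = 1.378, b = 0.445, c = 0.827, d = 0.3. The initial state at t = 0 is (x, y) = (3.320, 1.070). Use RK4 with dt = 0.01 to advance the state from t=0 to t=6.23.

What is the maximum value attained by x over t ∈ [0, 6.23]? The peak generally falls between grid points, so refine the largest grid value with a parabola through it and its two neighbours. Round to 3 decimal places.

t=0.000: state=(3.320, 1.070)
step 1 (dt=0.01): k1=(2.994, 0.181), k2=(3.006, 0.186), k3=(3.006, 0.186), k4=(3.018, 0.191); state += dt/6·(k1+2k2+2k3+k4)
t=0.010: state=(3.350, 1.072)
t=0.020: state=(3.380, 1.074)
t=0.030: state=(3.411, 1.076)
continuing one RK4 step at a time; state shown every 25 steps (Δt=0.25):
t=0.250: state=(4.144, 1.150)
t=0.500: state=(5.102, 1.322)
t=0.750: state=(6.118, 1.638)
t=1.000: state=(7.000, 2.182)
t=1.250: state=(7.407, 3.058)
t=1.500: state=(6.965, 4.289)
t=1.750: state=(5.656, 5.623)
t=2.000: state=(4.028, 6.574)
t=2.250: state=(2.677, 6.855)
t=2.500: state=(1.783, 6.571)
t=2.750: state=(1.250, 5.977)
t=3.000: state=(0.943, 5.271)
t=3.250: state=(0.770, 4.568)
t=3.500: state=(0.678, 3.921)
t=3.750: state=(0.639, 3.349)
t=4.000: state=(0.639, 2.857)
t=4.250: state=(0.672, 2.440)
t=4.500: state=(0.738, 2.091)
t=4.750: state=(0.839, 1.804)
t=5.000: state=(0.982, 1.570)
t=5.250: state=(1.176, 1.384)
t=5.500: state=(1.435, 1.241)
t=5.750: state=(1.775, 1.138)
t=6.000: state=(2.216, 1.074)
t=6.230: state=(2.730, 1.052)
largest grid value and its neighbours: x(1.250)=7.40657, x(1.260)=7.40712, x(1.270)=7.40625
parabola through these three points peaks at t≈1.259 with x≈7.40713

max x = 7.407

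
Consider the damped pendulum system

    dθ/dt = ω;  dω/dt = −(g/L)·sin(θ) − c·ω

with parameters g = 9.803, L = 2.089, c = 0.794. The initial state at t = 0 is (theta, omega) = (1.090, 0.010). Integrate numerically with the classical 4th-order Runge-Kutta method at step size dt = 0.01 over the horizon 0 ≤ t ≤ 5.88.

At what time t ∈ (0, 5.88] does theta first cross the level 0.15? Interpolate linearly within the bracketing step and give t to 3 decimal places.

t=0.000: state=(1.090, 0.010)
step 1 (dt=0.01): k1=(0.010, -4.169), k2=(-0.011, -4.152), k3=(-0.011, -4.152), k4=(-0.032, -4.135); state += dt/6·(k1+2k2+2k3+k4)
t=0.010: state=(1.090, -0.032)
t=0.020: state=(1.089, -0.073)
t=0.030: state=(1.088, -0.114)
continuing one RK4 step at a time; state shown every 20 steps (Δt=0.2):
t=0.200: state=(1.013, -0.750)
t=0.400: state=(0.802, -1.326)
t=0.600: state=(0.499, -1.656)
t=0.800: state=(0.160, -1.689)
next step: t=0.810: state=(0.143, -1.683) — theta has crossed 0.15
linear interpolation between t=0.800 (0.15982) and t=0.810 (0.14296) → t≈0.806

t = 0.806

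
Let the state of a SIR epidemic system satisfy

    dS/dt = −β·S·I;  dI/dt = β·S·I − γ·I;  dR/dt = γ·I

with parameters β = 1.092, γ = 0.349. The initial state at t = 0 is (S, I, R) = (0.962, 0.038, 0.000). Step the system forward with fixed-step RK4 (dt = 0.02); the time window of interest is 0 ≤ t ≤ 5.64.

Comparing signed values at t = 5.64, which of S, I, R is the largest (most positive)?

largest component: R

t=0.000: state=(0.962, 0.038, 0.000)
step 1 (dt=0.02): k1=(-0.040, 0.027, 0.013), k2=(-0.040, 0.027, 0.013), k3=(-0.040, 0.027, 0.013), k4=(-0.040, 0.027, 0.013); state += dt/6·(k1+2k2+2k3+k4)
t=0.020: state=(0.961, 0.039, 0.000)
t=0.040: state=(0.960, 0.039, 0.001)
t=0.060: state=(0.960, 0.040, 0.001)
continuing one RK4 step at a time; state shown every 10 steps (Δt=0.2):
t=0.200: state=(0.953, 0.044, 0.003)
t=0.400: state=(0.944, 0.050, 0.006)
t=0.600: state=(0.933, 0.057, 0.010)
t=0.800: state=(0.920, 0.066, 0.014)
t=1.000: state=(0.906, 0.075, 0.019)
t=1.200: state=(0.891, 0.085, 0.025)
t=1.400: state=(0.873, 0.096, 0.031)
t=1.600: state=(0.854, 0.108, 0.038)
t=1.800: state=(0.833, 0.121, 0.046)
t=2.000: state=(0.810, 0.135, 0.055)
t=2.200: state=(0.785, 0.150, 0.065)
t=2.400: state=(0.759, 0.165, 0.076)
t=2.600: state=(0.731, 0.181, 0.088)
t=2.800: state=(0.701, 0.198, 0.101)
t=3.000: state=(0.670, 0.214, 0.115)
t=3.200: state=(0.638, 0.231, 0.131)
t=3.400: state=(0.606, 0.246, 0.148)
t=3.600: state=(0.573, 0.261, 0.165)
t=3.800: state=(0.541, 0.275, 0.184)
t=4.000: state=(0.509, 0.288, 0.204)
t=4.200: state=(0.477, 0.299, 0.224)
t=4.400: state=(0.446, 0.308, 0.245)
t=4.600: state=(0.417, 0.316, 0.267)
t=4.800: state=(0.389, 0.322, 0.289)
t=5.000: state=(0.362, 0.326, 0.312)
t=5.200: state=(0.337, 0.328, 0.335)
t=5.400: state=(0.314, 0.328, 0.358)
t=5.600: state=(0.292, 0.327, 0.381)
t=5.640: state=(0.288, 0.327, 0.385)
compare at T: S=0.288, I=0.327, R=0.385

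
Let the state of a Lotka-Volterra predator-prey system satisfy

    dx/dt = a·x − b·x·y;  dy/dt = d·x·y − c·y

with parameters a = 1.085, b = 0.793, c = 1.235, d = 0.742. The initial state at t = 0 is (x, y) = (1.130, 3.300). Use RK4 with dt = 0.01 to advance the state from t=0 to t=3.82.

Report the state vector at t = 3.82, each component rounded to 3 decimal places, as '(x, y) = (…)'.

(x, y) = (2.373, 0.398)

t=0.000: state=(1.130, 3.300)
step 1 (dt=0.01): k1=(-1.731, -1.309), k2=(-1.712, -1.327), k3=(-1.712, -1.327), k4=(-1.693, -1.345); state += dt/6·(k1+2k2+2k3+k4)
t=0.010: state=(1.113, 3.287)
t=0.020: state=(1.096, 3.273)
t=0.030: state=(1.080, 3.259)
continuing one RK4 step at a time; state shown every 20 steps (Δt=0.2):
t=0.200: state=(0.852, 2.981)
t=0.400: state=(0.679, 2.606)
t=0.600: state=(0.575, 2.233)
t=0.800: state=(0.516, 1.891)
t=1.000: state=(0.486, 1.590)
t=1.200: state=(0.479, 1.334)
t=1.400: state=(0.490, 1.120)
t=1.600: state=(0.518, 0.942)
t=1.800: state=(0.560, 0.797)
t=2.000: state=(0.620, 0.680)
t=2.200: state=(0.696, 0.585)
t=2.400: state=(0.793, 0.510)
t=2.600: state=(0.913, 0.452)
t=2.800: state=(1.060, 0.409)
t=3.000: state=(1.237, 0.379)
t=3.200: state=(1.450, 0.361)
t=3.400: state=(1.702, 0.356)
t=3.600: state=(1.997, 0.366)
t=3.800: state=(2.337, 0.394)
t=3.820: state=(2.373, 0.398)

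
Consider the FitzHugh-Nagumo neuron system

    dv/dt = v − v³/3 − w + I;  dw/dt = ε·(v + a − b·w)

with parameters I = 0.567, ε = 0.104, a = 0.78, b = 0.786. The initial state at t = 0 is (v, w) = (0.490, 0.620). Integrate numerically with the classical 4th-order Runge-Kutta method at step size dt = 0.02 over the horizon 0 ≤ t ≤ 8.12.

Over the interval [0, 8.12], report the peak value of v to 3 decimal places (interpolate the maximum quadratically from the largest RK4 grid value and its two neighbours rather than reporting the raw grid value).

max v = 1.450

t=0.000: state=(0.490, 0.620)
step 1 (dt=0.02): k1=(0.398, 0.081), k2=(0.400, 0.082), k3=(0.400, 0.082), k4=(0.402, 0.082); state += dt/6·(k1+2k2+2k3+k4)
t=0.020: state=(0.498, 0.622)
t=0.040: state=(0.506, 0.623)
t=0.060: state=(0.514, 0.625)
continuing one RK4 step at a time; state shown every 25 steps (Δt=0.5):
t=0.500: state=(0.715, 0.665)
t=1.000: state=(0.971, 0.721)
t=1.500: state=(1.204, 0.788)
t=2.000: state=(1.361, 0.862)
t=2.500: state=(1.435, 0.939)
t=3.000: state=(1.449, 1.015)
t=3.500: state=(1.429, 1.087)
t=4.000: state=(1.389, 1.155)
t=4.500: state=(1.338, 1.218)
t=5.000: state=(1.278, 1.276)
t=5.500: state=(1.211, 1.328)
t=6.000: state=(1.136, 1.374)
t=6.500: state=(1.050, 1.415)
t=7.000: state=(0.951, 1.449)
t=7.500: state=(0.830, 1.476)
t=8.000: state=(0.675, 1.495)
t=8.120: state=(0.631, 1.498)
largest grid value and its neighbours: v(2.880)=1.44966, v(2.900)=1.44973, v(2.920)=1.44972
parabola through these three points peaks at t≈2.910 with v≈1.44973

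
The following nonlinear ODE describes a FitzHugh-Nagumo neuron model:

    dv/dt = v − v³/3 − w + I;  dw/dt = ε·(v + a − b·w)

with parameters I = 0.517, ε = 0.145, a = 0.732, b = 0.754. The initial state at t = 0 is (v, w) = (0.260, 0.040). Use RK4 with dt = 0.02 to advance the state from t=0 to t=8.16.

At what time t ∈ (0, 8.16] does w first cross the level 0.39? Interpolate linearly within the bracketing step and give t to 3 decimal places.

t=0.000: state=(0.260, 0.040)
step 1 (dt=0.02): k1=(0.731, 0.139), k2=(0.737, 0.140), k3=(0.737, 0.140), k4=(0.742, 0.141); state += dt/6·(k1+2k2+2k3+k4)
t=0.020: state=(0.275, 0.043)
t=0.040: state=(0.290, 0.046)
t=0.060: state=(0.305, 0.049)
continuing one RK4 step at a time; state shown every 25 steps (Δt=0.5):
t=0.500: state=(0.691, 0.122)
t=1.000: state=(1.184, 0.234)
t=1.500: state=(1.537, 0.371)
t=1.560: state=(1.564, 0.388)
next step: t=1.580: state=(1.572, 0.394) — w has crossed 0.39
linear interpolation between t=1.560 (0.38805) and t=1.580 (0.39387) → t≈1.567

t = 1.567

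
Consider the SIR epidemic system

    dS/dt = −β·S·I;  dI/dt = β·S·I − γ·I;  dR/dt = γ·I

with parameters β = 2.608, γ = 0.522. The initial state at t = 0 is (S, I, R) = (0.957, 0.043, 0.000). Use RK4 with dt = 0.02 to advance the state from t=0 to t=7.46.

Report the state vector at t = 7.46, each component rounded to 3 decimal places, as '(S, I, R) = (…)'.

t=0.000: state=(0.957, 0.043, 0.000)
step 1 (dt=0.02): k1=(-0.107, 0.085, 0.022), k2=(-0.109, 0.086, 0.023), k3=(-0.109, 0.086, 0.023), k4=(-0.111, 0.088, 0.023); state += dt/6·(k1+2k2+2k3+k4)
t=0.020: state=(0.955, 0.045, 0.000)
t=0.040: state=(0.953, 0.047, 0.001)
t=0.060: state=(0.950, 0.048, 0.001)
continuing one RK4 step at a time; state shown every 25 steps (Δt=0.5):
t=0.500: state=(0.871, 0.110, 0.019)
t=1.000: state=(0.699, 0.238, 0.063)
t=1.500: state=(0.462, 0.392, 0.146)
t=2.000: state=(0.259, 0.479, 0.261)
t=2.500: state=(0.138, 0.474, 0.388)
t=3.000: state=(0.077, 0.418, 0.505)
t=3.500: state=(0.047, 0.349, 0.605)
t=4.000: state=(0.031, 0.282, 0.687)
t=4.500: state=(0.022, 0.225, 0.753)
t=5.000: state=(0.017, 0.178, 0.805)
t=5.500: state=(0.014, 0.140, 0.846)
t=6.000: state=(0.012, 0.109, 0.879)
t=6.500: state=(0.010, 0.085, 0.904)
t=7.000: state=(0.009, 0.067, 0.924)
t=7.460: state=(0.009, 0.053, 0.938)

(S, I, R) = (0.009, 0.053, 0.938)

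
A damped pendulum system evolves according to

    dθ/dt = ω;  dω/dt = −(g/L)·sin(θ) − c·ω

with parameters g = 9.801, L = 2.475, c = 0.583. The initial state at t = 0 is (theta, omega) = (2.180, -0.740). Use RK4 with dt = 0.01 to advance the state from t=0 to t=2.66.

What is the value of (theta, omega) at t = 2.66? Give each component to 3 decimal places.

t=0.000: state=(2.180, -0.740)
step 1 (dt=0.01): k1=(-0.740, -2.816), k2=(-0.754, -2.816), k3=(-0.754, -2.817), k4=(-0.768, -2.817); state += dt/6·(k1+2k2+2k3+k4)
t=0.010: state=(2.172, -0.768)
t=0.020: state=(2.165, -0.796)
t=0.030: state=(2.157, -0.825)
continuing one RK4 step at a time; state shown every 10 steps (Δt=0.1):
t=0.100: state=(2.092, -1.022)
t=0.200: state=(1.975, -1.308)
t=0.300: state=(1.830, -1.597)
t=0.400: state=(1.656, -1.885)
t=0.500: state=(1.453, -2.162)
t=0.600: state=(1.224, -2.414)
t=0.700: state=(0.972, -2.619)
t=0.800: state=(0.703, -2.755)
t=0.900: state=(0.424, -2.804)
t=1.000: state=(0.145, -2.752)
t=1.100: state=(-0.123, -2.600)
t=1.200: state=(-0.371, -2.357)
t=1.300: state=(-0.592, -2.045)
t=1.400: state=(-0.779, -1.685)
t=1.500: state=(-0.928, -1.299)
t=1.600: state=(-1.038, -0.904)
t=1.700: state=(-1.109, -0.514)
t=1.800: state=(-1.141, -0.138)
t=1.900: state=(-1.137, 0.220)
t=2.000: state=(-1.098, 0.554)
t=2.100: state=(-1.027, 0.859)
t=2.200: state=(-0.928, 1.130)
t=2.300: state=(-0.803, 1.359)
t=2.400: state=(-0.658, 1.538)
t=2.500: state=(-0.497, 1.661)
t=2.600: state=(-0.327, 1.721)
t=2.660: state=(-0.224, 1.725)

(theta, omega) = (-0.224, 1.725)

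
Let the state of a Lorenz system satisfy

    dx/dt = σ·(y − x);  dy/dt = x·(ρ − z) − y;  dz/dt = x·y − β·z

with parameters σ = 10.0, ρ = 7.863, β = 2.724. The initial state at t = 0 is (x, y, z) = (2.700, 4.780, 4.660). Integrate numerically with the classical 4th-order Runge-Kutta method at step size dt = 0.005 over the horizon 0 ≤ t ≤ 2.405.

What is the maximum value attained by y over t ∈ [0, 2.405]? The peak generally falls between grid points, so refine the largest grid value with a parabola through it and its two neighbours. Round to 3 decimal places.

t=0.000: state=(2.700, 4.780, 4.660)
step 1 (dt=0.005): k1=(20.800, 3.868, 0.212), k2=(20.377, 4.024, 0.486), k3=(20.391, 4.018, 0.480), k4=(19.981, 4.168, 0.749); state += dt/6·(k1+2k2+2k3+k4)
t=0.005: state=(2.802, 4.800, 4.662)
t=0.010: state=(2.900, 4.822, 4.667)
t=0.015: state=(2.994, 4.845, 4.675)
continuing one RK4 step at a time; state shown every 20 steps (Δt=0.1):
t=0.100: state=(4.211, 5.342, 5.133)
t=0.200: state=(5.119, 5.814, 6.234)
t=0.300: state=(5.570, 5.755, 7.505)
t=0.400: state=(5.480, 5.134, 8.380)
t=0.500: state=(4.959, 4.318, 8.539)
t=0.600: state=(4.306, 3.688, 8.108)
t=0.700: state=(3.784, 3.373, 7.405)
t=0.800: state=(3.498, 3.335, 6.694)
t=0.900: state=(3.447, 3.502, 6.128)
t=1.000: state=(3.590, 3.812, 5.789)
t=1.100: state=(3.873, 4.206, 5.720)
t=1.200: state=(4.231, 4.599, 5.925)
t=1.300: state=(4.578, 4.889, 6.355)
t=1.400: state=(4.820, 4.978, 6.886)
t=1.500: state=(4.881, 4.843, 7.342)
t=1.600: state=(4.756, 4.557, 7.579)
t=1.700: state=(4.513, 4.245, 7.554)
t=1.800: state=(4.252, 4.012, 7.328)
t=1.900: state=(4.053, 3.903, 7.011)
t=2.000: state=(3.957, 3.916, 6.703)
t=2.100: state=(3.968, 4.027, 6.478)
t=2.200: state=(4.066, 4.196, 6.378)
t=2.300: state=(4.216, 4.379, 6.414)
t=2.400: state=(4.376, 4.527, 6.564)
t=2.405: state=(4.384, 4.533, 6.574)
largest grid value and its neighbours: y(0.235)=5.86578, y(0.240)=5.86697, y(0.245)=5.86655
parabola through these three points peaks at t≈0.241 with y≈5.86702

max y = 5.867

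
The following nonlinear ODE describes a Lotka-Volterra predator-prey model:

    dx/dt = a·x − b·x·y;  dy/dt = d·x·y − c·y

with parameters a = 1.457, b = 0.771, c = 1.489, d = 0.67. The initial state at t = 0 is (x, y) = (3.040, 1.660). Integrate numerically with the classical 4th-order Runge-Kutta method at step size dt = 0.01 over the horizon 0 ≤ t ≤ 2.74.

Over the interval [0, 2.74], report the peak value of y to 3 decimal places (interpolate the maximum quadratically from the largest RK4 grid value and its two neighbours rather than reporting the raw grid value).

t=0.000: state=(3.040, 1.660)
step 1 (dt=0.01): k1=(0.539, 0.909), k2=(0.528, 0.915), k3=(0.528, 0.915), k4=(0.518, 0.920); state += dt/6·(k1+2k2+2k3+k4)
t=0.010: state=(3.045, 1.669)
t=0.020: state=(3.050, 1.678)
t=0.030: state=(3.055, 1.688)
continuing one RK4 step at a time; state shown every 10 steps (Δt=0.1):
t=0.100: state=(3.083, 1.756)
t=0.200: state=(3.102, 1.862)
t=0.300: state=(3.096, 1.975)
t=0.400: state=(3.062, 2.092)
t=0.500: state=(3.001, 2.209)
t=0.600: state=(2.915, 2.321)
t=0.700: state=(2.809, 2.422)
t=0.800: state=(2.686, 2.509)
t=0.900: state=(2.554, 2.577)
t=1.000: state=(2.418, 2.623)
t=1.100: state=(2.282, 2.646)
t=1.200: state=(2.153, 2.645)
t=1.300: state=(2.033, 2.622)
t=1.400: state=(1.924, 2.579)
t=1.500: state=(1.829, 2.520)
t=1.600: state=(1.747, 2.447)
t=1.700: state=(1.678, 2.365)
t=1.800: state=(1.624, 2.276)
t=1.900: state=(1.582, 2.183)
t=2.000: state=(1.552, 2.089)
t=2.100: state=(1.534, 1.996)
t=2.200: state=(1.527, 1.905)
t=2.300: state=(1.530, 1.819)
t=2.400: state=(1.543, 1.737)
t=2.500: state=(1.566, 1.661)
t=2.600: state=(1.598, 1.591)
t=2.700: state=(1.640, 1.528)
t=2.740: state=(1.659, 1.505)
largest grid value and its neighbours: y(1.140)=2.64790, y(1.150)=2.64791, y(1.160)=2.64769
parabola through these three points peaks at t≈1.146 with y≈2.64793

max y = 2.648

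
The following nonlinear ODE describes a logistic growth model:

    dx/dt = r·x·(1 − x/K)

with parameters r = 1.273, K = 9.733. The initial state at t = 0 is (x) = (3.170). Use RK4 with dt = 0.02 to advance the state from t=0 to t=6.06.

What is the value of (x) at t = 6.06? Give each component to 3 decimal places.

(x) = (9.724)

t=0.000: state=(3.170)
step 1 (dt=0.02): k1=(2.721), k2=(2.733), k3=(2.733), k4=(2.745); state += dt/6·(k1+2k2+2k3+k4)
t=0.020: state=(3.225)
t=0.040: state=(3.280)
t=0.060: state=(3.335)
continuing one RK4 step at a time; state shown every 10 steps (Δt=0.2):
t=0.200: state=(3.736)
t=0.400: state=(4.337)
t=0.600: state=(4.954)
t=0.800: state=(5.569)
t=1.000: state=(6.161)
t=1.200: state=(6.715)
t=1.400: state=(7.218)
t=1.600: state=(7.663)
t=1.800: state=(8.048)
t=2.000: state=(8.374)
t=2.200: state=(8.645)
t=2.400: state=(8.868)
t=2.600: state=(9.049)
t=2.800: state=(9.194)
t=3.000: state=(9.310)
t=3.200: state=(9.402)
t=3.400: state=(9.474)
t=3.600: state=(9.531)
t=3.800: state=(9.576)
t=4.000: state=(9.611)
t=4.200: state=(9.638)
t=4.400: state=(9.659)
t=4.600: state=(9.676)
t=4.800: state=(9.688)
t=5.000: state=(9.698)
t=5.200: state=(9.706)
t=5.400: state=(9.712)
t=5.600: state=(9.717)
t=5.800: state=(9.720)
t=6.000: state=(9.723)
t=6.060: state=(9.724)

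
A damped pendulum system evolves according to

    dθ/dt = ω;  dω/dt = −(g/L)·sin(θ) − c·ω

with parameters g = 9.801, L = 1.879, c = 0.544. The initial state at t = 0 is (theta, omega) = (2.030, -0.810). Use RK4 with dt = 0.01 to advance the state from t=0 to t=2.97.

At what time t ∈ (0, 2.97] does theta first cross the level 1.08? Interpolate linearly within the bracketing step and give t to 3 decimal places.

t=0.000: state=(2.030, -0.810)
step 1 (dt=0.01): k1=(-0.810, -4.235), k2=(-0.831, -4.233), k3=(-0.831, -4.233), k4=(-0.852, -4.231); state += dt/6·(k1+2k2+2k3+k4)
t=0.010: state=(2.022, -0.852)
t=0.020: state=(2.013, -0.895)
t=0.030: state=(2.004, -0.937)
continuing one RK4 step at a time; state shown every 10 steps (Δt=0.1):
t=0.100: state=(1.928, -1.232)
t=0.200: state=(1.784, -1.653)
t=0.300: state=(1.597, -2.069)
t=0.400: state=(1.370, -2.464)
t=0.500: state=(1.106, -2.812)
next step: t=0.510: state=(1.078, -2.843) — theta has crossed 1.08
linear interpolation between t=0.500 (1.10607) and t=0.510 (1.07779) → t≈0.509

t = 0.509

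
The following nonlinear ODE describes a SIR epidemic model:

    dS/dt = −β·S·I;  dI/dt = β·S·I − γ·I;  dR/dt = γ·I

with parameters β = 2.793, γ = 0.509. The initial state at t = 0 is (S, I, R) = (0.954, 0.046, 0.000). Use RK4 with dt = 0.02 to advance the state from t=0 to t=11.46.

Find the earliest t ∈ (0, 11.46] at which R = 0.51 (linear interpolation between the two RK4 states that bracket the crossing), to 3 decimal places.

t = 2.883

t=0.000: state=(0.954, 0.046, 0.000)
step 1 (dt=0.02): k1=(-0.123, 0.099, 0.023), k2=(-0.125, 0.101, 0.024), k3=(-0.125, 0.101, 0.024), k4=(-0.128, 0.103, 0.024); state += dt/6·(k1+2k2+2k3+k4)
t=0.020: state=(0.951, 0.048, 0.000)
t=0.040: state=(0.949, 0.050, 0.001)
t=0.060: state=(0.946, 0.052, 0.001)
continuing one RK4 step at a time; state shown every 25 steps (Δt=0.5):
t=0.500: state=(0.852, 0.127, 0.021)
t=1.000: state=(0.645, 0.284, 0.071)
t=1.500: state=(0.383, 0.451, 0.166)
t=2.000: state=(0.192, 0.516, 0.292)
t=2.500: state=(0.095, 0.485, 0.420)
t=2.880: state=(0.058, 0.432, 0.509)
next step: t=2.900: state=(0.057, 0.429, 0.514) — R has crossed 0.51
linear interpolation between t=2.880 (0.50928) and t=2.900 (0.51367) → t≈2.883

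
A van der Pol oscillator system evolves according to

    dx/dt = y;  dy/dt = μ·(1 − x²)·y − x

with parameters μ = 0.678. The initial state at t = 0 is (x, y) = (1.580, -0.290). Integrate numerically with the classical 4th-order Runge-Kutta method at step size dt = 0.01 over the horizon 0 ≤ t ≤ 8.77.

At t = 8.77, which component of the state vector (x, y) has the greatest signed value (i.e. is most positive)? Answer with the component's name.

largest component: y

t=0.000: state=(1.580, -0.290)
step 1 (dt=0.01): k1=(-0.290, -1.286), k2=(-0.296, -1.279), k3=(-0.296, -1.279), k4=(-0.303, -1.272); state += dt/6·(k1+2k2+2k3+k4)
t=0.010: state=(1.577, -0.303)
t=0.020: state=(1.574, -0.315)
t=0.030: state=(1.571, -0.328)
continuing one RK4 step at a time; state shown every 50 steps (Δt=0.5):
t=0.500: state=(1.297, -0.813)
t=1.000: state=(0.771, -1.308)
t=1.500: state=(-0.039, -1.950)
t=2.000: state=(-1.105, -2.085)
t=2.500: state=(-1.839, -0.716)
t=3.000: state=(-1.897, 0.337)
t=3.500: state=(-1.600, 0.806)
t=4.000: state=(-1.101, 1.203)
t=4.500: state=(-0.364, 1.791)
t=5.000: state=(0.697, 2.352)
t=5.500: state=(1.708, 1.365)
t=6.000: state=(1.995, -0.065)
t=6.500: state=(1.791, -0.665)
t=7.000: state=(1.367, -1.029)
t=7.500: state=(0.743, -1.505)
t=8.000: state=(-0.178, -2.191)
t=8.500: state=(-1.322, -2.068)
t=8.770: state=(-1.773, -1.214)
compare at T: x=-1.773, y=-1.214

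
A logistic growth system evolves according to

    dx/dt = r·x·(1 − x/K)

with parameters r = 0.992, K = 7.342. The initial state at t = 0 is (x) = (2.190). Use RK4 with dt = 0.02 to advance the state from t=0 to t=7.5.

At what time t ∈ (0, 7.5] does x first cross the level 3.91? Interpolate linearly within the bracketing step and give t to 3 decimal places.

t=0.000: state=(2.190)
step 1 (dt=0.02): k1=(1.524), k2=(1.531), k3=(1.531), k4=(1.537); state += dt/6·(k1+2k2+2k3+k4)
t=0.020: state=(2.221)
t=0.040: state=(2.251)
t=0.060: state=(2.283)
continuing one RK4 step at a time; state shown every 25 steps (Δt=0.5):
t=0.500: state=(3.018)
t=0.980: state=(3.885)
next step: t=1.000: state=(3.921) — x has crossed 3.91
linear interpolation between t=0.980 (3.88492) and t=1.000 (3.92119) → t≈0.994

t = 0.994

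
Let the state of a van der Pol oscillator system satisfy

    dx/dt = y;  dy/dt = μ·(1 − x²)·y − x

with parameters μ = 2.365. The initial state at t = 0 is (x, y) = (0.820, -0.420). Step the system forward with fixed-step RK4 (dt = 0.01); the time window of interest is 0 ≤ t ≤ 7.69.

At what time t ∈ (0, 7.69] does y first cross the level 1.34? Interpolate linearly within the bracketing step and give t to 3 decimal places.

t=0.000: state=(0.820, -0.420)
step 1 (dt=0.01): k1=(-0.420, -1.145), k2=(-0.426, -1.151), k3=(-0.426, -1.151), k4=(-0.432, -1.157); state += dt/6·(k1+2k2+2k3+k4)
t=0.010: state=(0.816, -0.432)
t=0.020: state=(0.811, -0.443)
t=0.030: state=(0.807, -0.455)
continuing one RK4 step at a time; state shown every 25 steps (Δt=0.25):
t=0.250: state=(0.675, -0.759)
t=0.500: state=(0.423, -1.313)
t=0.750: state=(-0.022, -2.362)
t=1.000: state=(-0.794, -3.697)
t=1.250: state=(-1.627, -2.358)
t=1.500: state=(-1.928, -0.359)
t=1.750: state=(-1.935, 0.169)
t=2.000: state=(-1.876, 0.279)
t=2.250: state=(-1.801, 0.317)
t=2.500: state=(-1.718, 0.346)
t=2.750: state=(-1.627, 0.379)
t=3.000: state=(-1.527, 0.422)
t=3.250: state=(-1.415, 0.480)
t=3.500: state=(-1.285, 0.565)
t=3.750: state=(-1.128, 0.698)
t=4.000: state=(-0.928, 0.927)
t=4.230: state=(-0.674, 1.325)
next step: t=4.240: state=(-0.661, 1.349) — y has crossed 1.34
linear interpolation between t=4.230 (1.32519) and t=4.240 (1.34939) → t≈4.236

t = 4.236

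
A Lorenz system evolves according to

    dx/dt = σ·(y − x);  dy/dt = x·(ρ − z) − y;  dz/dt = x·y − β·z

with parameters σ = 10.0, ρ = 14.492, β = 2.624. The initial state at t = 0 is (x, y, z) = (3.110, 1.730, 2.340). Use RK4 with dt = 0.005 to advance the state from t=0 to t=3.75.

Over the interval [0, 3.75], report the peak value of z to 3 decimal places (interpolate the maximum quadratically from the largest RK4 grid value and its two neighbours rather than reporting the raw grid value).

t=0.000: state=(3.110, 1.730, 2.340)
step 1 (dt=0.005): k1=(-13.800, 36.063, -0.760), k2=(-12.553, 35.559, -0.537), k3=(-12.597, 35.597, -0.537), k4=(-11.390, 35.128, -0.319); state += dt/6·(k1+2k2+2k3+k4)
t=0.005: state=(3.047, 1.908, 2.337)
t=0.010: state=(2.996, 2.082, 2.337)
t=0.015: state=(2.955, 2.251, 2.338)
continuing one RK4 step at a time; state shown every 40 steps (Δt=0.2):
t=0.200: state=(5.946, 9.243, 5.082)
t=0.400: state=(10.897, 9.554, 20.254)
t=0.600: state=(3.376, 0.389, 16.361)
t=0.800: state=(0.824, 0.607, 9.763)
t=1.000: state=(1.141, 1.615, 5.930)
t=1.200: state=(3.070, 4.726, 4.521)
t=1.400: state=(8.291, 11.370, 10.443)
t=1.600: state=(8.374, 4.888, 20.106)
t=1.800: state=(2.542, 1.152, 13.613)
t=2.000: state=(1.832, 2.183, 8.515)
t=2.200: state=(3.668, 5.252, 6.584)
t=2.400: state=(8.115, 10.391, 11.797)
t=2.600: state=(7.806, 5.147, 18.728)
t=2.800: state=(3.281, 2.161, 13.480)
t=3.000: state=(2.954, 3.538, 9.177)
t=3.200: state=(5.383, 7.198, 8.926)
t=3.400: state=(8.553, 8.951, 15.486)
t=3.600: state=(5.886, 3.853, 16.486)
t=3.750: state=(3.776, 3.097, 12.971)
largest grid value and its neighbours: z(0.445)=21.46236, z(0.450)=21.46830, z(0.455)=21.45152
parabola through these three points peaks at t≈0.449 with z≈21.46895

max z = 21.469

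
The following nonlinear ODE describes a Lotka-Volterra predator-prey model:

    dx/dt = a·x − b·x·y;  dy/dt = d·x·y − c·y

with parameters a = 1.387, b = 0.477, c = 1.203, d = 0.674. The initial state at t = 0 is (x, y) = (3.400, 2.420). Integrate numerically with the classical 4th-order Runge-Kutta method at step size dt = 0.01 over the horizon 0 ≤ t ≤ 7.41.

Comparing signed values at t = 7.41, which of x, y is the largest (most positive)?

t=0.000: state=(3.400, 2.420)
step 1 (dt=0.01): k1=(0.791, 2.634), k2=(0.771, 2.655), k3=(0.770, 2.655), k4=(0.750, 2.676); state += dt/6·(k1+2k2+2k3+k4)
t=0.010: state=(3.408, 2.447)
t=0.020: state=(3.415, 2.474)
t=0.030: state=(3.422, 2.501)
continuing one RK4 step at a time; state shown every 25 steps (Δt=0.25):
t=0.250: state=(3.447, 3.204)
t=0.500: state=(3.146, 4.154)
t=0.750: state=(2.572, 4.991)
t=1.000: state=(1.948, 5.402)
t=1.250: state=(1.448, 5.311)
t=1.500: state=(1.114, 4.868)
t=1.750: state=(0.913, 4.268)
t=2.000: state=(0.806, 3.648)
t=2.250: state=(0.764, 3.079)
t=2.500: state=(0.771, 2.593)
t=2.750: state=(0.820, 2.193)
t=3.000: state=(0.911, 1.877)
t=3.250: state=(1.046, 1.638)
t=3.500: state=(1.230, 1.468)
t=3.750: state=(1.471, 1.363)
t=4.000: state=(1.773, 1.325)
t=4.250: state=(2.139, 1.362)
t=4.500: state=(2.554, 1.497)
t=4.750: state=(2.978, 1.766)
t=5.000: state=(3.327, 2.228)
t=5.250: state=(3.468, 2.936)
t=5.500: state=(3.276, 3.856)
t=5.750: state=(2.767, 4.765)
t=6.000: state=(2.133, 5.331)
t=6.250: state=(1.585, 5.386)
t=6.500: state=(1.201, 5.030)
t=6.750: state=(0.963, 4.461)
t=7.000: state=(0.831, 3.836)
t=7.250: state=(0.771, 3.247)
t=7.410: state=(0.761, 2.909)
compare at T: x=0.761, y=2.909

largest component: y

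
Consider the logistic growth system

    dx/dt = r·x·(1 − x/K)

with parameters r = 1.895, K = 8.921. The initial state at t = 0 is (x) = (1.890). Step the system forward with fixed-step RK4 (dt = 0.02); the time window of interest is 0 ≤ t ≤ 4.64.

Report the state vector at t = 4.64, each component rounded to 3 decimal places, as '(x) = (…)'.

t=0.000: state=(1.890)
step 1 (dt=0.02): k1=(2.823), k2=(2.853), k3=(2.854), k4=(2.884); state += dt/6·(k1+2k2+2k3+k4)
t=0.020: state=(1.947)
t=0.040: state=(2.005)
t=0.060: state=(2.065)
continuing one RK4 step at a time; state shown every 10 steps (Δt=0.2):
t=0.200: state=(2.515)
t=0.400: state=(3.252)
t=0.600: state=(4.067)
t=0.800: state=(4.910)
t=1.000: state=(5.722)
t=1.200: state=(6.451)
t=1.400: state=(7.069)
t=1.600: state=(7.564)
t=1.800: state=(7.945)
t=2.000: state=(8.229)
t=2.200: state=(8.436)
t=2.400: state=(8.583)
t=2.600: state=(8.687)
t=2.800: state=(8.759)
t=3.000: state=(8.810)
t=3.200: state=(8.844)
t=3.400: state=(8.868)
t=3.600: state=(8.885)
t=3.800: state=(8.896)
t=4.000: state=(8.904)
t=4.200: state=(8.909)
t=4.400: state=(8.913)
t=4.600: state=(8.916)
t=4.640: state=(8.916)

(x) = (8.916)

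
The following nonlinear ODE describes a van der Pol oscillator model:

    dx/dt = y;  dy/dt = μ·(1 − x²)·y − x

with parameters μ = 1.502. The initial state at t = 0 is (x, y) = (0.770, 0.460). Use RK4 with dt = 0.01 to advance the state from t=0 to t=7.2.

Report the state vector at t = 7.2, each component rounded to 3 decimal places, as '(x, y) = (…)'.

(x, y) = (1.677, -0.523)

t=0.000: state=(0.770, 0.460)
step 1 (dt=0.01): k1=(0.460, -0.489), k2=(0.458, -0.495), k3=(0.458, -0.495), k4=(0.455, -0.501); state += dt/6·(k1+2k2+2k3+k4)
t=0.010: state=(0.775, 0.455)
t=0.020: state=(0.779, 0.450)
t=0.030: state=(0.784, 0.445)
continuing one RK4 step at a time; state shown every 25 steps (Δt=0.25):
t=0.250: state=(0.867, 0.302)
t=0.500: state=(0.917, 0.094)
t=0.750: state=(0.912, -0.137)
t=1.000: state=(0.847, -0.380)
t=1.250: state=(0.719, -0.652)
t=1.500: state=(0.516, -0.996)
t=1.750: state=(0.209, -1.485)
t=2.000: state=(-0.243, -2.152)
t=2.250: state=(-0.854, -2.631)
t=2.500: state=(-1.460, -2.001)
t=2.750: state=(-1.799, -0.739)
t=3.000: state=(-1.878, 0.006)
t=3.250: state=(-1.833, 0.307)
t=3.500: state=(-1.738, 0.441)
t=3.750: state=(-1.616, 0.529)
t=4.000: state=(-1.473, 0.618)
t=4.250: state=(-1.306, 0.730)
t=4.500: state=(-1.104, 0.895)
t=4.750: state=(-0.850, 1.156)
t=5.000: state=(-0.511, 1.596)
t=5.250: state=(-0.027, 2.327)
t=5.500: state=(0.664, 3.144)
t=5.750: state=(1.437, 2.701)
t=6.000: state=(1.901, 1.017)
t=6.250: state=(2.014, 0.042)
t=6.500: state=(1.976, -0.287)
t=6.750: state=(1.887, -0.407)
t=7.000: state=(1.777, -0.474)
t=7.200: state=(1.677, -0.523)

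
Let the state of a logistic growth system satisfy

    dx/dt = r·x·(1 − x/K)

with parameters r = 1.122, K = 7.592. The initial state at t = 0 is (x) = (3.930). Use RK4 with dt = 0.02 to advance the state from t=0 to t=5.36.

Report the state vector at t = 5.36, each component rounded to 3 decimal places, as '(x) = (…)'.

(x) = (7.575)

t=0.000: state=(3.930)
step 1 (dt=0.02): k1=(2.127), k2=(2.126), k3=(2.126), k4=(2.125); state += dt/6·(k1+2k2+2k3+k4)
t=0.020: state=(3.973)
t=0.040: state=(4.015)
t=0.060: state=(4.057)
continuing one RK4 step at a time; state shown every 10 steps (Δt=0.2):
t=0.200: state=(4.352)
t=0.400: state=(4.760)
t=0.600: state=(5.146)
t=0.800: state=(5.502)
t=1.000: state=(5.825)
t=1.200: state=(6.111)
t=1.400: state=(6.360)
t=1.600: state=(6.574)
t=1.800: state=(6.757)
t=2.000: state=(6.909)
t=2.200: state=(7.037)
t=2.400: state=(7.142)
t=2.600: state=(7.228)
t=2.800: state=(7.298)
t=3.000: state=(7.355)
t=3.200: state=(7.402)
t=3.400: state=(7.439)
t=3.600: state=(7.469)
t=3.800: state=(7.494)
t=4.000: state=(7.513)
t=4.200: state=(7.529)
t=4.400: state=(7.542)
t=4.600: state=(7.552)
t=4.800: state=(7.560)
t=5.000: state=(7.566)
t=5.200: state=(7.571)
t=5.360: state=(7.575)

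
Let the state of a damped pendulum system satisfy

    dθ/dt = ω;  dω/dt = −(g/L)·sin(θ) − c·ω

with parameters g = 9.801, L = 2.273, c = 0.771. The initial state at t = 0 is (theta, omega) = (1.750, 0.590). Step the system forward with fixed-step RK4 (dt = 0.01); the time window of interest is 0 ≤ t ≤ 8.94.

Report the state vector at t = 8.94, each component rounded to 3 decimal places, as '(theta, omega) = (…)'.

(theta, omega) = (-0.010, 0.119)

t=0.000: state=(1.750, 0.590)
step 1 (dt=0.01): k1=(0.590, -4.698), k2=(0.567, -4.677), k3=(0.567, -4.678), k4=(0.543, -4.657); state += dt/6·(k1+2k2+2k3+k4)
t=0.010: state=(1.756, 0.543)
t=0.020: state=(1.761, 0.497)
t=0.030: state=(1.766, 0.451)
continuing one RK4 step at a time; state shown every 50 steps (Δt=0.5):
t=0.500: state=(1.528, -1.364)
t=1.000: state=(0.524, -2.403)
t=1.500: state=(-0.530, -1.502)
t=2.000: state=(-0.844, 0.218)
t=2.500: state=(-0.431, 1.247)
t=3.000: state=(0.185, 1.012)
t=3.500: state=(0.456, 0.043)
t=4.000: state=(0.277, -0.649)
t=4.500: state=(-0.067, -0.605)
t=5.000: state=(-0.246, -0.084)
t=5.500: state=(-0.169, 0.338)
t=6.000: state=(0.021, 0.352)
t=6.500: state=(0.133, 0.074)
t=7.000: state=(0.101, -0.175)
t=7.500: state=(-0.003, -0.202)
t=8.000: state=(-0.071, -0.055)
t=8.500: state=(-0.059, 0.090)
t=8.940: state=(-0.010, 0.119)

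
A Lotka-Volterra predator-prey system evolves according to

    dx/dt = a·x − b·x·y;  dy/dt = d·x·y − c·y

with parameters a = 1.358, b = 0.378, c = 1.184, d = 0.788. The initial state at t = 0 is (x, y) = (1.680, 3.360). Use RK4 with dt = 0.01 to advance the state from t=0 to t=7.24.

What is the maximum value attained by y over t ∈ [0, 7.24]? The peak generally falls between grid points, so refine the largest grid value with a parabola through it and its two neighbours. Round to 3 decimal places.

max y = 4.061

t=0.000: state=(1.680, 3.360)
step 1 (dt=0.01): k1=(0.148, 0.470), k2=(0.146, 0.472), k3=(0.146, 0.472), k4=(0.145, 0.474); state += dt/6·(k1+2k2+2k3+k4)
t=0.010: state=(1.681, 3.365)
t=0.020: state=(1.683, 3.369)
t=0.030: state=(1.684, 3.374)
continuing one RK4 step at a time; state shown every 25 steps (Δt=0.25):
t=0.250: state=(1.707, 3.490)
t=0.500: state=(1.712, 3.637)
t=0.750: state=(1.693, 3.784)
t=1.000: state=(1.652, 3.914)
t=1.250: state=(1.595, 4.009)
t=1.500: state=(1.529, 4.057)
t=1.750: state=(1.463, 4.052)
t=2.000: state=(1.404, 3.996)
t=2.250: state=(1.357, 3.901)
t=2.500: state=(1.326, 3.778)
t=2.750: state=(1.311, 3.643)
t=3.000: state=(1.313, 3.508)
t=3.250: state=(1.332, 3.385)
t=3.500: state=(1.365, 3.283)
t=3.750: state=(1.411, 3.209)
t=4.000: state=(1.466, 3.168)
t=4.250: state=(1.527, 3.165)
t=4.500: state=(1.588, 3.199)
t=4.750: state=(1.643, 3.271)
t=5.000: state=(1.685, 3.378)
t=5.250: state=(1.709, 3.512)
t=5.500: state=(1.711, 3.659)
t=5.750: state=(1.688, 3.806)
t=6.000: state=(1.644, 3.931)
t=6.250: state=(1.585, 4.020)
t=6.500: state=(1.519, 4.060)
t=6.750: state=(1.454, 4.046)
t=7.000: state=(1.396, 3.984)
t=7.240: state=(1.353, 3.888)
largest grid value and its neighbours: y(1.590)=4.06114, y(1.600)=4.06117, y(1.610)=4.06113
parabola through these three points peaks at t≈1.599 with y≈4.06117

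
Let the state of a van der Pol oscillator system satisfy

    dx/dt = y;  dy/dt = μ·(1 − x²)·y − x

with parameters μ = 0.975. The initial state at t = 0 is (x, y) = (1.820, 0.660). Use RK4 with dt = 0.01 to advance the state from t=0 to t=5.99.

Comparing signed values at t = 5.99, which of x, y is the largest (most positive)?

largest component: y

t=0.000: state=(1.820, 0.660)
step 1 (dt=0.01): k1=(0.660, -3.308), k2=(0.643, -3.282), k3=(0.644, -3.282), k4=(0.627, -3.255); state += dt/6·(k1+2k2+2k3+k4)
t=0.010: state=(1.826, 0.627)
t=0.020: state=(1.833, 0.595)
t=0.030: state=(1.838, 0.563)
continuing one RK4 step at a time; state shown every 20 steps (Δt=0.2):
t=0.200: state=(1.893, 0.112)
t=0.400: state=(1.879, -0.230)
t=0.600: state=(1.810, -0.439)
t=0.800: state=(1.707, -0.581)
t=1.000: state=(1.579, -0.698)
t=1.200: state=(1.428, -0.813)
t=1.400: state=(1.253, -0.945)
t=1.600: state=(1.048, -1.110)
t=1.800: state=(0.805, -1.329)
t=2.000: state=(0.512, -1.621)
t=2.200: state=(0.151, -1.998)
t=2.400: state=(-0.290, -2.407)
t=2.600: state=(-0.800, -2.637)
t=2.800: state=(-1.310, -2.358)
t=3.000: state=(-1.707, -1.555)
t=3.200: state=(-1.928, -0.690)
t=3.400: state=(-2.002, -0.091)
t=3.600: state=(-1.982, 0.252)
t=3.800: state=(-1.910, 0.447)
t=4.000: state=(-1.808, 0.573)
t=4.200: state=(-1.683, 0.673)
t=4.400: state=(-1.538, 0.771)
t=4.600: state=(-1.373, 0.882)
t=4.800: state=(-1.184, 1.021)
t=5.000: state=(-0.962, 1.202)
t=5.200: state=(-0.699, 1.447)
t=5.400: state=(-0.378, 1.776)
t=5.600: state=(0.017, 2.180)
t=5.800: state=(0.493, 2.556)
t=5.990: state=(0.992, 2.623)
compare at T: x=0.992, y=2.623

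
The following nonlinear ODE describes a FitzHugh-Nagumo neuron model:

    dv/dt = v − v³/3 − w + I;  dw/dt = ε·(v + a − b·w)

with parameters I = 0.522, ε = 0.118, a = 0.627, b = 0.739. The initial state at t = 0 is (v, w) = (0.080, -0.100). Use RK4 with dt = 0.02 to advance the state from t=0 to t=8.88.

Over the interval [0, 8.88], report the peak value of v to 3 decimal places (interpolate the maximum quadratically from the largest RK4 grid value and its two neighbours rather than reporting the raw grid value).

max v = 1.793

t=0.000: state=(0.080, -0.100)
step 1 (dt=0.02): k1=(0.702, 0.092), k2=(0.708, 0.093), k3=(0.708, 0.093), k4=(0.714, 0.094); state += dt/6·(k1+2k2+2k3+k4)
t=0.020: state=(0.094, -0.098)
t=0.040: state=(0.109, -0.096)
t=0.060: state=(0.123, -0.094)
continuing one RK4 step at a time; state shown every 25 steps (Δt=0.5):
t=0.500: state=(0.513, -0.043)
t=1.000: state=(1.078, 0.041)
t=1.500: state=(1.550, 0.152)
t=2.000: state=(1.756, 0.279)
t=2.500: state=(1.793, 0.406)
t=3.000: state=(1.767, 0.528)
t=3.500: state=(1.722, 0.642)
t=4.000: state=(1.669, 0.749)
t=4.500: state=(1.614, 0.848)
t=5.000: state=(1.556, 0.939)
t=5.500: state=(1.496, 1.024)
t=6.000: state=(1.434, 1.101)
t=6.500: state=(1.368, 1.171)
t=7.000: state=(1.299, 1.234)
t=7.500: state=(1.224, 1.291)
t=8.000: state=(1.142, 1.340)
t=8.500: state=(1.050, 1.382)
t=8.880: state=(0.971, 1.410)
largest grid value and its neighbours: v(2.440)=1.79308, v(2.460)=1.79308, v(2.480)=1.79299
parabola through these three points peaks at t≈2.450 with v≈1.79310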